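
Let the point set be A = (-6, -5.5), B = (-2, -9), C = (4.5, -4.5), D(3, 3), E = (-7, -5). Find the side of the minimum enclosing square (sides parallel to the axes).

12

The bounding box has width 11.5 and height 12.
An axis-aligned square enclosing the set must have side ≥ max(width, height).
So the minimum side is max(11.5, 12) = 12.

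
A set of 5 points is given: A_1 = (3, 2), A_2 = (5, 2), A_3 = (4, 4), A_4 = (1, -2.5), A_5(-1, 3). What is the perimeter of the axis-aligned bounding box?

25

Width = max x − min x = 5 − (-1) = 6.
Height = max y − min y = 4 − (-2.5) = 6.5.
Perimeter = 2(6 + 6.5) = 25.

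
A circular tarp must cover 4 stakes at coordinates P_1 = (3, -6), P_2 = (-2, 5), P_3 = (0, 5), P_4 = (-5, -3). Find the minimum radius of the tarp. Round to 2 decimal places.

The farthest pair is P_1–P_2 with squared distance 146. The circle on this segment as diameter has centre (0.5, -0.5) and r² = 146/4 = 36.5.
Check P_3: distance² to centre = 30.5 ≤ 36.5, so it lies inside.
All remaining points lie in this disk, and no smaller disk contains both endpoints, so this is the minimum enclosing circle.
r = √(36.5) ≈ 6.04.

6.04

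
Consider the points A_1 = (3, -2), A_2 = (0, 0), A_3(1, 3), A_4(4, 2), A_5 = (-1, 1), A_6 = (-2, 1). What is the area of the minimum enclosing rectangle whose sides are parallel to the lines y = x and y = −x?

28

In coordinates u = x + y, v = x − y the rectangle is axis-aligned; the map (x,y)→(u,v) scales areas by 2.
u-values: 1, 0, 4, 6, 0, -1; range = 6 − (-1) = 7.
v-values: 5, 0, -2, 2, -2, -3; range = 5 − (-3) = 8.
Area = (7 × 8) / 2 = 28.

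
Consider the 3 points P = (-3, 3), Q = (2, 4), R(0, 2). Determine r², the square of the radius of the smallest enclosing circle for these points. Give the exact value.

6.5

Side lengths²: PQ² = 26, PR² = 10, QR² = 8.
Since PQ² = 26 ≥ 10 + 8 = 18, the angle opposite PQ is not acute, so the smallest enclosing circle has PQ as diameter.
Centre = midpoint of PQ = (-0.5, 3.5), r² = 26/4 = 6.5.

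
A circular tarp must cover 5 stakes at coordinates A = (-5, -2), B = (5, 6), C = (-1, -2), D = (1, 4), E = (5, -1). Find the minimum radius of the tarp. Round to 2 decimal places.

By Welzl's lemma the MEC is supported by two points (diametrically opposite) or three points (on a circumcircle).
The farthest pair is A–B with squared distance 164. The circle on this segment as diameter has centre (0, 2) and r² = 164/4 = 41.
Check C: distance² to centre = 17 ≤ 41, so it lies inside.
All remaining points lie in this disk, and no smaller disk contains both endpoints, so this is the minimum enclosing circle.
r = √41 ≈ 6.40.

6.40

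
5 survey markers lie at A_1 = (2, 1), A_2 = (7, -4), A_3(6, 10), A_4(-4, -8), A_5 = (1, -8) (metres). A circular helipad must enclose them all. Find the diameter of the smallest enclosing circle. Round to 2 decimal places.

20.59

The farthest pair is A_3–A_4 with squared distance 424. The circle on this segment as diameter has centre (1, 1) and r² = 424/4 = 106.
Check A_1: distance² to centre = 1 ≤ 106, so it lies inside.
All remaining points lie in this disk, and no smaller disk contains both endpoints, so this is the minimum enclosing circle.
Diameter = 2r = 2√106 ≈ 20.59.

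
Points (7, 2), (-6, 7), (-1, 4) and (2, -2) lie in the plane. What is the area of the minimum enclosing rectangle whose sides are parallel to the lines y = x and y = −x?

In coordinates u = x + y, v = x − y the rectangle is axis-aligned; the map (x,y)→(u,v) scales areas by 2.
u-values: 9, 1, 3, 0; range = 9 − 0 = 9.
v-values: 5, -13, -5, 4; range = 5 − (-13) = 18.
Area = (9 × 18) / 2 = 81.

81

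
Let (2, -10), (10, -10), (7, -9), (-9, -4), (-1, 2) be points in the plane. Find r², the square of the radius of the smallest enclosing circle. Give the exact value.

99.25

A smallest enclosing disk is always determined by at most three of the input points on its boundary.
The farthest pair is (10, -10)–(-9, -4) with squared distance 397. The circle on this segment as diameter has centre (0.5, -7) and r² = 397/4 = 99.25.
Check (2, -10): distance² to centre = 11.25 ≤ 99.25, so it lies inside.
All remaining points lie in this disk, and no smaller disk contains both endpoints, so this is the minimum enclosing circle.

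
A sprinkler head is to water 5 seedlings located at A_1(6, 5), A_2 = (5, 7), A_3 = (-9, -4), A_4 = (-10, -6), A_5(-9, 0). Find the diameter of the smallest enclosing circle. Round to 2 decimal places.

19.85

A smallest enclosing disk is always determined by at most three of the input points on its boundary.
The farthest pair is A_2–A_4 with squared distance 394. The circle on this segment as diameter has centre (-2.5, 0.5) and r² = 394/4 = 98.5.
Check A_1: distance² to centre = 92.5 ≤ 98.5, so it lies inside.
All remaining points lie in this disk, and no smaller disk contains both endpoints, so this is the minimum enclosing circle.
Diameter = 2r = 2√(98.5) ≈ 19.85.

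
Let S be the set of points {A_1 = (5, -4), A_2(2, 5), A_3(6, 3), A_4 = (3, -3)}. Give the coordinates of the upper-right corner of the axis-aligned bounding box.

(6, 5)

x-range [2, 6], y-range [-4, 5].
The upper-right corner is (6, 5).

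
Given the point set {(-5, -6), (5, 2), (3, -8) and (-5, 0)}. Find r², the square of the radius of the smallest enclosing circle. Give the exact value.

18122/441

The minimum enclosing circle of a finite set is fixed by two of the points (as a diameter) or three (as a circumcircle).
The minimum enclosing circle is determined by three boundary points: (-5, -6), (5, 2), (3, -8).
Their circumcentre is (4/21, -47/21) with r² = 18122/441.
The farthest remaining point (-5, 0) is at distance² 14090/441 ≤ 18122/441.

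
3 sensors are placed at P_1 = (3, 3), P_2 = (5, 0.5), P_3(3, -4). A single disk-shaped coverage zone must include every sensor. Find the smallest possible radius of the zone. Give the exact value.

3.5

Side lengths²: P_1P_2² = 10.25, P_1P_3² = 49, P_2P_3² = 24.25.
Since P_1P_3² = 49 ≥ 24.25 + 10.25 = 34.5, the angle opposite P_1P_3 is not acute, so the smallest enclosing circle has P_1P_3 as diameter.
Centre = midpoint of P_1P_3 = (3, -0.5), r² = 49/4 = 12.25.
r = √(12.25) = 3.5.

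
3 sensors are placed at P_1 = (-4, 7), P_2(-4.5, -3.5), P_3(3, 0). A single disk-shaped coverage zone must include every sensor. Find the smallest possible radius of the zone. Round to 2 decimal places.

Side lengths²: P_1P_2² = 110.5, P_1P_3² = 98, P_2P_3² = 68.5.
Since P_1P_2² = 110.5 < 98 + 68.5 = 166.5, the triangle is acute, so the smallest enclosing circle is the circumcircle.
Circumcentre = (-103/44, 73/44), r² = 30277/968.
r = √(30277/968) ≈ 5.59.

5.59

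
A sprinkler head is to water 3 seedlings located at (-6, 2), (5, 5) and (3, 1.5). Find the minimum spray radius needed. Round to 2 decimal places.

5.70

Call the three points A, B, C in the order given.
Side lengths²: AB² = 130, AC² = 81.25, BC² = 16.25.
Since AB² = 130 ≥ 81.25 + 16.25 = 97.5, the angle opposite AB is not acute, so the smallest enclosing circle has AB as diameter.
Centre = midpoint of AB = (-0.5, 3.5), r² = 130/4 = 32.5.
r = √(32.5) ≈ 5.70.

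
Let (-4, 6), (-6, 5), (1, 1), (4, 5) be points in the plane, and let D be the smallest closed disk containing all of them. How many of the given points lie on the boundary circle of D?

2

A smallest enclosing disk is always determined by at most three of the input points on its boundary.
The farthest pair is (-6, 5)–(4, 5) with squared distance 100. The circle on this segment as diameter has centre (-1, 5) and r² = 100/4 = 25.
Check (-4, 6): distance² to centre = 10 ≤ 25, so it lies inside.
All remaining points lie in this disk, and no smaller disk contains both endpoints, so this is the minimum enclosing circle.
The points at distance exactly r from the centre are (-6, 5), (4, 5) — 2 points.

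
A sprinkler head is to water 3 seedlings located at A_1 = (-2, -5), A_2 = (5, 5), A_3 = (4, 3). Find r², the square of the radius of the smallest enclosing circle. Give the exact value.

37.25

Side lengths²: A_1A_2² = 149, A_1A_3² = 100, A_2A_3² = 5.
Since A_1A_2² = 149 ≥ 100 + 5 = 105, the angle opposite A_1A_2 is not acute, so the smallest enclosing circle has A_1A_2 as diameter.
Centre = midpoint of A_1A_2 = (1.5, 0), r² = 149/4 = 37.25.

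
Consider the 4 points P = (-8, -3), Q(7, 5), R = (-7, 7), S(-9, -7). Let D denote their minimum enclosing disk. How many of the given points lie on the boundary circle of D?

The farthest pair is Q–S with squared distance 400. The circle on this segment as diameter has centre (-1, -1) and r² = 400/4 = 100.
Check P: distance² to centre = 53 ≤ 100, so it lies inside.
All remaining points lie in this disk, and no smaller disk contains both endpoints, so this is the minimum enclosing circle.
The points at distance exactly r from the centre are Q, R, S — 3 points.

3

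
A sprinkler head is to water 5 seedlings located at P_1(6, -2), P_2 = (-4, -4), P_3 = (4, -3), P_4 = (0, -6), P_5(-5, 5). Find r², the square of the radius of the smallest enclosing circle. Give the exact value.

A smallest enclosing disk is always determined by at most three of the input points on its boundary.
The minimum enclosing circle is determined by three boundary points: P_1, P_4, P_5.
Their circumcentre is (-3/43, 26/43) with r² = 80665/1849.
The farthest remaining point P_2 is at distance² 67765/1849 ≤ 80665/1849.

80665/1849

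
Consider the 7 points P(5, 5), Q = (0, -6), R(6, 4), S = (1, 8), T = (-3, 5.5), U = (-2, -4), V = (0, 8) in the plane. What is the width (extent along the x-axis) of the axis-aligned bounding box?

9

max x = 6, min x = -3, so width = 9.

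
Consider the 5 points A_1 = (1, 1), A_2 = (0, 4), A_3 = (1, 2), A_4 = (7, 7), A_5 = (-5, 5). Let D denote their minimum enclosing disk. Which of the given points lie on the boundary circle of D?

The farthest pair is A_4–A_5 with squared distance 148. The circle on this segment as diameter has centre (1, 6) and r² = 148/4 = 37.
Check A_1: distance² to centre = 25 ≤ 37, so it lies inside.
All remaining points lie in this disk, and no smaller disk contains both endpoints, so this is the minimum enclosing circle.
The points at distance exactly r from the centre are A_4, A_5 — 2 points.

A_4, A_5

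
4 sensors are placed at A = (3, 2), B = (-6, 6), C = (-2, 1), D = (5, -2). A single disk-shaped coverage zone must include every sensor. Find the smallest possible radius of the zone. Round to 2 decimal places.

A smallest enclosing disk is always determined by at most three of the input points on its boundary.
The farthest pair is B–D with squared distance 185. The circle on this segment as diameter has centre (-0.5, 2) and r² = 185/4 = 46.25.
Check A: distance² to centre = 12.25 ≤ 46.25, so it lies inside.
All remaining points lie in this disk, and no smaller disk contains both endpoints, so this is the minimum enclosing circle.
r = √(46.25) ≈ 6.80.

6.80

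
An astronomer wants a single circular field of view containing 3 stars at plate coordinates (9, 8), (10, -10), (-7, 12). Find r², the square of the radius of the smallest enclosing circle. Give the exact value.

193.25

Call the three points A, B, C in the order given.
Side lengths²: AB² = 325, AC² = 272, BC² = 773.
Since BC² = 773 ≥ 325 + 272 = 597, the angle opposite BC is not acute, so the smallest enclosing circle has BC as diameter.
Centre = midpoint of BC = (1.5, 1), r² = 773/4 = 193.25.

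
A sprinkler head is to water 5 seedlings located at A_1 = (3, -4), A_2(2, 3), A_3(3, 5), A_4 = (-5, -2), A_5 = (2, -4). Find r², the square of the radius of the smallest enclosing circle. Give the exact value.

The minimum enclosing circle of a finite set is fixed by two of the points (as a diameter) or three (as a circumcircle).
The minimum enclosing circle is determined by three boundary points: A_1, A_3, A_4.
Their circumcentre is (-0.125, 0.5) with r² = 30.015625.
The farthest remaining point A_5 is at distance² 24.765625 ≤ 30.015625.

30.015625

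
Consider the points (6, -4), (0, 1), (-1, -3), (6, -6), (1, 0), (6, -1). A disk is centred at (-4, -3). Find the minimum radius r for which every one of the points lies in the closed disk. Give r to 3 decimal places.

The required radius is the distance from (-4, -3) to the farthest point.
Squared distances: 101, 32, 9, 109, 34, 104.
Maximum is 109, attained at (6, -6).
r = √109 ≈ 10.440.

10.440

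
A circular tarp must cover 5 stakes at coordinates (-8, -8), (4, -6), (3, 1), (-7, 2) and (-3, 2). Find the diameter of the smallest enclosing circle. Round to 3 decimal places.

14.213

The minimum enclosing circle of a finite set is fixed by two of the points (as a diameter) or three (as a circumcircle).
The farthest pair is (-8, -8)–(3, 1) with squared distance 202. The circle on this segment as diameter has centre (-2.5, -3.5) and r² = 202/4 = 50.5.
Check (4, -6): distance² to centre = 48.5 ≤ 50.5, so it lies inside.
All remaining points lie in this disk, and no smaller disk contains both endpoints, so this is the minimum enclosing circle.
Diameter = 2r = 2√(50.5) ≈ 14.213.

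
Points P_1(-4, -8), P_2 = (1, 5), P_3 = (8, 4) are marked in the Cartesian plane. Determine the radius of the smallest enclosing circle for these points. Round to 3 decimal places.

Side lengths²: P_1P_2² = 194, P_1P_3² = 288, P_2P_3² = 50.
Since P_1P_3² = 288 ≥ 194 + 50 = 244, the angle opposite P_1P_3 is not acute, so the smallest enclosing circle has P_1P_3 as diameter.
Centre = midpoint of P_1P_3 = (2, -2), r² = 288/4 = 72.
r = √72 ≈ 8.485.

8.485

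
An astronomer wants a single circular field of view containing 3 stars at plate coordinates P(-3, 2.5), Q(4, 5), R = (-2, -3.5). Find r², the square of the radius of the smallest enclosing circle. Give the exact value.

Side lengths²: PQ² = 55.25, PR² = 37, QR² = 108.25.
Since QR² = 108.25 ≥ 55.25 + 37 = 92.25, the angle opposite QR is not acute, so the smallest enclosing circle has QR as diameter.
Centre = midpoint of QR = (1, 0.75), r² = 108.25/4 = 27.0625.

27.0625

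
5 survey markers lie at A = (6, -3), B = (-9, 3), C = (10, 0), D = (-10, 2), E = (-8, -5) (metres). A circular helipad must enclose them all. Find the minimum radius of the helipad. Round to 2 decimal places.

10.05

A smallest enclosing disk is always determined by at most three of the input points on its boundary.
The farthest pair is C–D with squared distance 404. The circle on this segment as diameter has centre (0, 1) and r² = 404/4 = 101.
Check A: distance² to centre = 52 ≤ 101, so it lies inside.
All remaining points lie in this disk, and no smaller disk contains both endpoints, so this is the minimum enclosing circle.
r = √101 ≈ 10.05.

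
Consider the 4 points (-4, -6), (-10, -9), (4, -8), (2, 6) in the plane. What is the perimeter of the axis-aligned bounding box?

Width = max x − min x = 4 − (-10) = 14.
Height = max y − min y = 6 − (-9) = 15.
Perimeter = 2(14 + 15) = 58.

58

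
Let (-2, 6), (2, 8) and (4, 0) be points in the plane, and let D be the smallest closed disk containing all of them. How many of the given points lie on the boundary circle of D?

3

Call the three points A, B, C in the order given.
Side lengths²: AB² = 20, AC² = 72, BC² = 68.
Since AC² = 72 < 68 + 20 = 88, the triangle is acute, so the smallest enclosing circle is the circumcircle.
Circumcentre = (5/3, 11/3), r² = 170/9.
The points at distance exactly r from the centre are (-2, 6), (2, 8), (4, 0) — 3 points.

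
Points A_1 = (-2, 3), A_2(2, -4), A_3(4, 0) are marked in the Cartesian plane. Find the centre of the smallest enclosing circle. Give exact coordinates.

Side lengths²: A_1A_2² = 65, A_1A_3² = 45, A_2A_3² = 20.
Since A_1A_2² = 65 ≥ 45 + 20 = 65, the angle opposite A_1A_2 is not acute, so the smallest enclosing circle has A_1A_2 as diameter.
Centre = midpoint of A_1A_2 = (0, -0.5), r² = 65/4 = 16.25.
Centre = (0, -0.5).

(0, -0.5)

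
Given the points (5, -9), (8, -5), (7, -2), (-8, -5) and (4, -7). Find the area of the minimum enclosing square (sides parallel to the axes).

The bounding box has width 16 and height 7.
An axis-aligned square enclosing the set must have side ≥ max(width, height).
So the minimum side is max(16, 7) = 16.
Area = 16² = 256.

256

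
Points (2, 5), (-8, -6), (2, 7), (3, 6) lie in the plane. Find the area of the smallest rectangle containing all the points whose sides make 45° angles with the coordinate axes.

34.5

In coordinates u = x + y, v = x − y the rectangle is axis-aligned; the map (x,y)→(u,v) scales areas by 2.
u-values: 7, -14, 9, 9; range = 9 − (-14) = 23.
v-values: -3, -2, -5, -3; range = -2 − (-5) = 3.
Area = (23 × 3) / 2 = 34.5.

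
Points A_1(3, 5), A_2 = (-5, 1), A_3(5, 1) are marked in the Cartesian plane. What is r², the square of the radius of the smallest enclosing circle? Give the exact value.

Side lengths²: A_1A_2² = 80, A_1A_3² = 20, A_2A_3² = 100.
Since A_2A_3² = 100 ≥ 80 + 20 = 100, the angle opposite A_2A_3 is not acute, so the smallest enclosing circle has A_2A_3 as diameter.
Centre = midpoint of A_2A_3 = (0, 1), r² = 100/4 = 25.

25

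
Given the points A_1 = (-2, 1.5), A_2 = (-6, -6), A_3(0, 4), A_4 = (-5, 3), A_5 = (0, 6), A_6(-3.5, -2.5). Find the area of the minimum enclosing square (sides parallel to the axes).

The bounding box has width 6 and height 12.
An axis-aligned square enclosing the set must have side ≥ max(width, height).
So the minimum side is max(6, 12) = 12.
Area = 12² = 144.

144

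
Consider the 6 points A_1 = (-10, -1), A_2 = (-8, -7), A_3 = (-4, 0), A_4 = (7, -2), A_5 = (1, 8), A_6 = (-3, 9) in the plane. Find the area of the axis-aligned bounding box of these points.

272

x ranges over [-10, 7], width 17.
y ranges over [-7, 9], height 16.
Area = 17 × 16 = 272.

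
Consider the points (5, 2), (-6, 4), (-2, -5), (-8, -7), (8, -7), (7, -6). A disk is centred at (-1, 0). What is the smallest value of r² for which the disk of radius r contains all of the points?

130

The required radius is the distance from (-1, 0) to the farthest point.
Squared distances: 40, 41, 26, 98, 130, 100.
Maximum is 130, attained at (8, -7).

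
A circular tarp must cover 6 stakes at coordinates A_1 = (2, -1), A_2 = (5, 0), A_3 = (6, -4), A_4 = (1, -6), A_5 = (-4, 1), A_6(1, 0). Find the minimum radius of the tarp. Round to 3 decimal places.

The minimum enclosing circle of a finite set is fixed by two of the points (as a diameter) or three (as a circumcircle).
The farthest pair is A_3–A_5 with squared distance 125. The circle on this segment as diameter has centre (1, -1.5) and r² = 125/4 = 31.25.
Check A_1: distance² to centre = 1.25 ≤ 31.25, so it lies inside.
All remaining points lie in this disk, and no smaller disk contains both endpoints, so this is the minimum enclosing circle.
r = √(31.25) ≈ 5.590.

5.590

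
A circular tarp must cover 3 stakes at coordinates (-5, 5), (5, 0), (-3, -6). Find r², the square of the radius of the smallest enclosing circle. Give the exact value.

39.0625

Call the three points A, B, C in the order given.
Side lengths²: AB² = 125, AC² = 125, BC² = 100.
Since AC² = 125 < 125 + 100 = 225, the triangle is acute, so the smallest enclosing circle is the circumcircle.
Circumcentre = (-1.25, 0), r² = 39.0625.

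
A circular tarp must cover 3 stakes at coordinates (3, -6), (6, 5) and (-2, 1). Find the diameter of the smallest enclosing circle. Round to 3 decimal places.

11.543

Call the three points A, B, C in the order given.
Side lengths²: AB² = 130, AC² = 74, BC² = 80.
Since AB² = 130 < 80 + 74 = 154, the triangle is acute, so the smallest enclosing circle is the circumcircle.
Circumcentre = (69/19, -5/19), r² = 12025/361.
Diameter = 2r = 2√(12025/361) ≈ 11.543.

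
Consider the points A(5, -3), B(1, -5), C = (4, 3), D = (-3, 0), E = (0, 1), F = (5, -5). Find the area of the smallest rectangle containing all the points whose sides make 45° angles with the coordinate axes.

In coordinates u = x + y, v = x − y the rectangle is axis-aligned; the map (x,y)→(u,v) scales areas by 2.
u-values: 2, -4, 7, -3, 1, 0; range = 7 − (-4) = 11.
v-values: 8, 6, 1, -3, -1, 10; range = 10 − (-3) = 13.
Area = (11 × 13) / 2 = 71.5.

71.5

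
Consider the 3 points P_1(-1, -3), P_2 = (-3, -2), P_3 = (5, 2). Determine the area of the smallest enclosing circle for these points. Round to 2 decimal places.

62.83

Side lengths²: P_1P_2² = 5, P_1P_3² = 61, P_2P_3² = 80.
Since P_2P_3² = 80 ≥ 61 + 5 = 66, the angle opposite P_2P_3 is not acute, so the smallest enclosing circle has P_2P_3 as diameter.
Centre = midpoint of P_2P_3 = (1, 0), r² = 80/4 = 20.
Area = π·r² = π·20 ≈ 62.83.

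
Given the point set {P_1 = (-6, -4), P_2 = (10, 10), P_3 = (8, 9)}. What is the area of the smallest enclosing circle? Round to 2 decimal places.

355.00

Side lengths²: P_1P_2² = 452, P_1P_3² = 365, P_2P_3² = 5.
Since P_1P_2² = 452 ≥ 365 + 5 = 370, the angle opposite P_1P_2 is not acute, so the smallest enclosing circle has P_1P_2 as diameter.
Centre = midpoint of P_1P_2 = (2, 3), r² = 452/4 = 113.
Area = π·r² = π·113 ≈ 355.00.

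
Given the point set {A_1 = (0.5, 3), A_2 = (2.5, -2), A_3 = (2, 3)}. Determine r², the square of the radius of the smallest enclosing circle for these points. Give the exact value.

7.25

Side lengths²: A_1A_2² = 29, A_1A_3² = 2.25, A_2A_3² = 25.25.
Since A_1A_2² = 29 ≥ 25.25 + 2.25 = 27.5, the angle opposite A_1A_2 is not acute, so the smallest enclosing circle has A_1A_2 as diameter.
Centre = midpoint of A_1A_2 = (1.5, 0.5), r² = 29/4 = 7.25.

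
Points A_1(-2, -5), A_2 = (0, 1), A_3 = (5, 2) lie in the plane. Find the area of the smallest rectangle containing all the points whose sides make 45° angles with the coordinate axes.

In coordinates u = x + y, v = x − y the rectangle is axis-aligned; the map (x,y)→(u,v) scales areas by 2.
u-values: -7, 1, 7; range = 7 − (-7) = 14.
v-values: 3, -1, 3; range = 3 − (-1) = 4.
Area = (14 × 4) / 2 = 28.

28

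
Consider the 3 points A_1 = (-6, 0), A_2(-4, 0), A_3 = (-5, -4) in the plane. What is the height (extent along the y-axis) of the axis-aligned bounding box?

max y = 0, min y = -4, so height = 4.

4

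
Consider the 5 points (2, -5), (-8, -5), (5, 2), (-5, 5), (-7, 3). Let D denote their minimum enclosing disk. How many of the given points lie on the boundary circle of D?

The farthest pair is (-8, -5)–(5, 2) with squared distance 218. The circle on this segment as diameter has centre (-1.5, -1.5) and r² = 218/4 = 54.5.
Check (2, -5): distance² to centre = 24.5 ≤ 54.5, so it lies inside.
All remaining points lie in this disk, and no smaller disk contains both endpoints, so this is the minimum enclosing circle.
The points at distance exactly r from the centre are (-8, -5), (5, 2), (-5, 5) — 3 points.

3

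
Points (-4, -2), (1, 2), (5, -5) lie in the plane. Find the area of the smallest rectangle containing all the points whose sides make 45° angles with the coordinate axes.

54

In coordinates u = x + y, v = x − y the rectangle is axis-aligned; the map (x,y)→(u,v) scales areas by 2.
u-values: -6, 3, 0; range = 3 − (-6) = 9.
v-values: -2, -1, 10; range = 10 − (-2) = 12.
Area = (9 × 12) / 2 = 54.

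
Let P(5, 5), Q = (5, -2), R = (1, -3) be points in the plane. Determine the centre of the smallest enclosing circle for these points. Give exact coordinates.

Side lengths²: PQ² = 49, PR² = 80, QR² = 17.
Since PR² = 80 ≥ 49 + 17 = 66, the angle opposite PR is not acute, so the smallest enclosing circle has PR as diameter.
Centre = midpoint of PR = (3, 1), r² = 80/4 = 20.
Centre = (3, 1).

(3, 1)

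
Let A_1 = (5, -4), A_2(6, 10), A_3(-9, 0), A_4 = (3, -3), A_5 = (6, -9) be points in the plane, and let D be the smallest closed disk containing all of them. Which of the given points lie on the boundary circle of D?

The minimum enclosing circle is determined by three boundary points: A_2, A_3, A_5.
Their circumcentre is (1.5, 0.5) with r² = 110.5.
The farthest remaining point A_1 is at distance² 32.5 ≤ 110.5.
The points at distance exactly r from the centre are A_2, A_3, A_5 — 3 points.

A_2, A_3, A_5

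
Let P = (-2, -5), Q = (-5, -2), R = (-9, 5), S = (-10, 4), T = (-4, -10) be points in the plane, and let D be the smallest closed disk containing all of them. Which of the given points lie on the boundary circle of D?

R, T

By Welzl's lemma the MEC is supported by two points (diametrically opposite) or three points (on a circumcircle).
The farthest pair is R–T with squared distance 250. The circle on this segment as diameter has centre (-6.5, -2.5) and r² = 250/4 = 62.5.
Check P: distance² to centre = 26.5 ≤ 62.5, so it lies inside.
All remaining points lie in this disk, and no smaller disk contains both endpoints, so this is the minimum enclosing circle.
The points at distance exactly r from the centre are R, T — 2 points.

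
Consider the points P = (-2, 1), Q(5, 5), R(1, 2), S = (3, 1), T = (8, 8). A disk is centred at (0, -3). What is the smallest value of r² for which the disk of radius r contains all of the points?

185

The required radius is the distance from (0, -3) to the farthest point.
Squared distances: 20, 89, 26, 25, 185.
Maximum is 185, attained at T.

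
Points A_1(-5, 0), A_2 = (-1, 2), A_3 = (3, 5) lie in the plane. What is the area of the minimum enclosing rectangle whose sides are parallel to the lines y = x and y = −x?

19.5

In coordinates u = x + y, v = x − y the rectangle is axis-aligned; the map (x,y)→(u,v) scales areas by 2.
u-values: -5, 1, 8; range = 8 − (-5) = 13.
v-values: -5, -3, -2; range = -2 − (-5) = 3.
Area = (13 × 3) / 2 = 19.5.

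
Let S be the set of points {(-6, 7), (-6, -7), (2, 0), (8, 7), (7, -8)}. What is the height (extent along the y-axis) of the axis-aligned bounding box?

max y = 7, min y = -8, so height = 15.

15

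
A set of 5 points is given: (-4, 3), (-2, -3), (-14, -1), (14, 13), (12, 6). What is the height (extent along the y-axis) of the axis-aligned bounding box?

16

max y = 13, min y = -3, so height = 16.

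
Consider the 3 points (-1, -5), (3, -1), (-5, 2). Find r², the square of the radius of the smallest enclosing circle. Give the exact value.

4745/242

Call the three points A, B, C in the order given.
Side lengths²: AB² = 32, AC² = 65, BC² = 73.
Since BC² = 73 < 65 + 32 = 97, the triangle is acute, so the smallest enclosing circle is the circumcircle.
Circumcentre = (-31/22, -13/22), r² = 4745/242.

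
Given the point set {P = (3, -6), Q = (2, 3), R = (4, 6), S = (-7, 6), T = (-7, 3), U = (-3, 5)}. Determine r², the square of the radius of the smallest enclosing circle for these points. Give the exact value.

By Welzl's lemma the MEC is supported by two points (diametrically opposite) or three points (on a circumcircle).
The minimum enclosing circle is determined by three boundary points: P, R, S.
Their circumcentre is (-1.5, 5/12) with r² = 8845/144.
The farthest remaining point T is at distance² 5317/144 ≤ 8845/144.

8845/144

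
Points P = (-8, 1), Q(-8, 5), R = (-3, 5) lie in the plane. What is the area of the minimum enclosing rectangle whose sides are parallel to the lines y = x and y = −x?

22.5

In coordinates u = x + y, v = x − y the rectangle is axis-aligned; the map (x,y)→(u,v) scales areas by 2.
u-values: -7, -3, 2; range = 2 − (-7) = 9.
v-values: -9, -13, -8; range = -8 − (-13) = 5.
Area = (9 × 5) / 2 = 22.5.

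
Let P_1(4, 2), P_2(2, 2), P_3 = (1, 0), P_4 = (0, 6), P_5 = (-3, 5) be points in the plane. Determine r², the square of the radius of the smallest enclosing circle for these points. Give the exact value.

14.5

The farthest pair is P_1–P_5 with squared distance 58. The circle on this segment as diameter has centre (0.5, 3.5) and r² = 58/4 = 14.5.
Check P_2: distance² to centre = 4.5 ≤ 14.5, so it lies inside.
All remaining points lie in this disk, and no smaller disk contains both endpoints, so this is the minimum enclosing circle.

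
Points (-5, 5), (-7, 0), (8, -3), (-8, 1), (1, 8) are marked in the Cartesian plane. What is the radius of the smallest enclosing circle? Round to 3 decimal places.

A smallest enclosing disk is always determined by at most three of the input points on its boundary.
The minimum enclosing circle is determined by three boundary points: (8, -3), (-8, 1), (1, 8).
Their circumcentre is (7/37, -9/37) with r² = 93925/1369.
The farthest remaining point (-5, 5) is at distance² 74500/1369 ≤ 93925/1369.
r = √(93925/1369) ≈ 8.283.

8.283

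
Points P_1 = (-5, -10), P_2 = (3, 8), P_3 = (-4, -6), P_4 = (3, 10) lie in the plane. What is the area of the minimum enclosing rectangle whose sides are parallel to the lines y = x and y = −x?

168

In coordinates u = x + y, v = x − y the rectangle is axis-aligned; the map (x,y)→(u,v) scales areas by 2.
u-values: -15, 11, -10, 13; range = 13 − (-15) = 28.
v-values: 5, -5, 2, -7; range = 5 − (-7) = 12.
Area = (28 × 12) / 2 = 168.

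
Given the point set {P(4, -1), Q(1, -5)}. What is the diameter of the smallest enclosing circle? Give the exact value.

The smallest circle enclosing two points has them as diameter endpoints.
Centre = midpoint = (2.5, -3); r² = |PQ|²/4 = 25/4 = 6.25.
Diameter = 2r = 2√(6.25) = 5.

5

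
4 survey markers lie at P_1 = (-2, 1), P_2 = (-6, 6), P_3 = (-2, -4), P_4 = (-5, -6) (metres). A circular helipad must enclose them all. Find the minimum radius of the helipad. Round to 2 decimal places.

The minimum enclosing circle of a finite set is fixed by two of the points (as a diameter) or three (as a circumcircle).
The farthest pair is P_2–P_4 with squared distance 145. The circle on this segment as diameter has centre (-5.5, 0) and r² = 145/4 = 36.25.
Check P_1: distance² to centre = 13.25 ≤ 36.25, so it lies inside.
All remaining points lie in this disk, and no smaller disk contains both endpoints, so this is the minimum enclosing circle.
r = √(36.25) ≈ 6.02.

6.02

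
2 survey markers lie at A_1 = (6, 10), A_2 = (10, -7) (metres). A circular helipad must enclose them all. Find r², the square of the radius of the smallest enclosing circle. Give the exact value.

76.25

The smallest circle enclosing two points has them as diameter endpoints.
Centre = midpoint = (8, 1.5); r² = |A_1A_2|²/4 = 305/4 = 76.25.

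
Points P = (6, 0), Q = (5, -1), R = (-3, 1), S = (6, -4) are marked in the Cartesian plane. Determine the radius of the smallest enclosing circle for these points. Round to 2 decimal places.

5.15

A smallest enclosing disk is always determined by at most three of the input points on its boundary.
The farthest pair is R–S with squared distance 106. The circle on this segment as diameter has centre (1.5, -1.5) and r² = 106/4 = 26.5.
Check P: distance² to centre = 22.5 ≤ 26.5, so it lies inside.
All remaining points lie in this disk, and no smaller disk contains both endpoints, so this is the minimum enclosing circle.
r = √(26.5) ≈ 5.15.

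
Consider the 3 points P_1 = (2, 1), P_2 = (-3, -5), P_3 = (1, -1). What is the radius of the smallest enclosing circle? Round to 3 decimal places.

3.905

Side lengths²: P_1P_2² = 61, P_1P_3² = 5, P_2P_3² = 32.
Since P_1P_2² = 61 ≥ 32 + 5 = 37, the angle opposite P_1P_2 is not acute, so the smallest enclosing circle has P_1P_2 as diameter.
Centre = midpoint of P_1P_2 = (-0.5, -2), r² = 61/4 = 15.25.
r = √(15.25) ≈ 3.905.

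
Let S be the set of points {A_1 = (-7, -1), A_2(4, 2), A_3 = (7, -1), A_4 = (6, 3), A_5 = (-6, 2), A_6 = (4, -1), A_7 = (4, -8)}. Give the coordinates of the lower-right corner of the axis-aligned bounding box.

x-range [-7, 7], y-range [-8, 3].
The lower-right corner is (7, -8).

(7, -8)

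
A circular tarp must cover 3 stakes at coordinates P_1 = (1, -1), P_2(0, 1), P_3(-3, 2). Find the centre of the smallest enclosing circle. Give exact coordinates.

Side lengths²: P_1P_2² = 5, P_1P_3² = 25, P_2P_3² = 10.
Since P_1P_3² = 25 ≥ 10 + 5 = 15, the angle opposite P_1P_3 is not acute, so the smallest enclosing circle has P_1P_3 as diameter.
Centre = midpoint of P_1P_3 = (-1, 0.5), r² = 25/4 = 6.25.
Centre = (-1, 0.5).

(-1, 0.5)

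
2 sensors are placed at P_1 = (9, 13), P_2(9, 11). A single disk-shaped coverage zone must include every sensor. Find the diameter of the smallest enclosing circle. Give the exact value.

The smallest circle enclosing two points has them as diameter endpoints.
Centre = midpoint = (9, 12); r² = |P_1P_2|²/4 = 4/4 = 1.
Diameter = 2r = 2√1 = 2.

2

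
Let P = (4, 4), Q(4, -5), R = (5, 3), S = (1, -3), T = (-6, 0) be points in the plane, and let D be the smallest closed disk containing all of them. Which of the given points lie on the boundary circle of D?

The minimum enclosing circle is determined by three boundary points: Q, R, T.
Their circumcentre is (1/34, -15/34) with r² = 21125/578.
The farthest remaining point P is at distance² 20513/578 ≤ 21125/578.
The points at distance exactly r from the centre are Q, R, T — 3 points.

Q, R, T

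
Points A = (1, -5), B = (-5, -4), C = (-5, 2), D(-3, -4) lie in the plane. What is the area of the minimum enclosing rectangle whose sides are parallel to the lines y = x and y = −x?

In coordinates u = x + y, v = x − y the rectangle is axis-aligned; the map (x,y)→(u,v) scales areas by 2.
u-values: -4, -9, -3, -7; range = -3 − (-9) = 6.
v-values: 6, -1, -7, 1; range = 6 − (-7) = 13.
Area = (6 × 13) / 2 = 39.

39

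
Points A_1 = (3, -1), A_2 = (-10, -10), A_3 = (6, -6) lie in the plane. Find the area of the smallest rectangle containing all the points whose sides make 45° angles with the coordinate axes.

132

In coordinates u = x + y, v = x − y the rectangle is axis-aligned; the map (x,y)→(u,v) scales areas by 2.
u-values: 2, -20, 0; range = 2 − (-20) = 22.
v-values: 4, 0, 12; range = 12 − 0 = 12.
Area = (22 × 12) / 2 = 132.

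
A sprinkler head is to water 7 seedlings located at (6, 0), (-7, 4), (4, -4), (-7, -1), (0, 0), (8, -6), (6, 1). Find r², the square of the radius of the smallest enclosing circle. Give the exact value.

81.25

By Welzl's lemma the MEC is supported by two points (diametrically opposite) or three points (on a circumcircle).
The farthest pair is (-7, 4)–(8, -6) with squared distance 325. The circle on this segment as diameter has centre (0.5, -1) and r² = 325/4 = 81.25.
Check (6, 0): distance² to centre = 31.25 ≤ 81.25, so it lies inside.
All remaining points lie in this disk, and no smaller disk contains both endpoints, so this is the minimum enclosing circle.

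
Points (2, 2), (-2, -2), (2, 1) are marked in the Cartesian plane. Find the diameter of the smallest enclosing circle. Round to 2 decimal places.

Call the three points A, B, C in the order given.
Side lengths²: AB² = 32, AC² = 1, BC² = 25.
Since AB² = 32 ≥ 25 + 1 = 26, the angle opposite AB is not acute, so the smallest enclosing circle has AB as diameter.
Centre = midpoint of AB = (0, 0), r² = 32/4 = 8.
Diameter = 2r = 2√8 ≈ 5.66.

5.66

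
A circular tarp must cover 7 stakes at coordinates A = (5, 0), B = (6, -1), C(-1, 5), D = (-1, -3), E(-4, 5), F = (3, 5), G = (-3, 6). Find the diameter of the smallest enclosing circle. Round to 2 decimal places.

By Welzl's lemma the MEC is supported by two points (diametrically opposite) or three points (on a circumcircle).
The farthest pair is B–E with squared distance 136. The circle on this segment as diameter has centre (1, 2) and r² = 136/4 = 34.
Check A: distance² to centre = 20 ≤ 34, so it lies inside.
All remaining points lie in this disk, and no smaller disk contains both endpoints, so this is the minimum enclosing circle.
Diameter = 2r = 2√34 ≈ 11.66.

11.66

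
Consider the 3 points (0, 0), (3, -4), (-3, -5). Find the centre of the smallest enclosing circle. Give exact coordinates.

(-11/54, -59/18)

Call the three points A, B, C in the order given.
Side lengths²: AB² = 25, AC² = 34, BC² = 37.
Since BC² = 37 < 34 + 25 = 59, the triangle is acute, so the smallest enclosing circle is the circumcircle.
Circumcentre = (-11/54, -59/18), r² = 15725/1458.
Centre = (-11/54, -59/18).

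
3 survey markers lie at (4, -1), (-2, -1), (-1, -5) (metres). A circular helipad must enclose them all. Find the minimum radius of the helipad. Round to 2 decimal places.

3.30

Call the three points A, B, C in the order given.
Side lengths²: AB² = 36, AC² = 41, BC² = 17.
Since AC² = 41 < 36 + 17 = 53, the triangle is acute, so the smallest enclosing circle is the circumcircle.
Circumcentre = (1, -2.375), r² = 10.890625.
r = √(10.890625) ≈ 3.30.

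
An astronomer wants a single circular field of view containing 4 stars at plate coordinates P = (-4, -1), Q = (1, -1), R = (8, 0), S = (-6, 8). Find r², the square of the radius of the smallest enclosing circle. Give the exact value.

By Welzl's lemma the MEC is supported by two points (diametrically opposite) or three points (on a circumcircle).
The farthest pair is R–S with squared distance 260. The circle on this segment as diameter has centre (1, 4) and r² = 260/4 = 65.
Check P: distance² to centre = 50 ≤ 65, so it lies inside.
All remaining points lie in this disk, and no smaller disk contains both endpoints, so this is the minimum enclosing circle.

65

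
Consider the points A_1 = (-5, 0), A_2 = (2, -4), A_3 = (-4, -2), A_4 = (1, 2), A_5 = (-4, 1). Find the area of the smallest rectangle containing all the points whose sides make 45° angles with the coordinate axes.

In coordinates u = x + y, v = x − y the rectangle is axis-aligned; the map (x,y)→(u,v) scales areas by 2.
u-values: -5, -2, -6, 3, -3; range = 3 − (-6) = 9.
v-values: -5, 6, -2, -1, -5; range = 6 − (-5) = 11.
Area = (9 × 11) / 2 = 49.5.

49.5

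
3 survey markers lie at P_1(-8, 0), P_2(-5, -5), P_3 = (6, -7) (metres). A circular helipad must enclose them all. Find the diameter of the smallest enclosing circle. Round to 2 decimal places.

Side lengths²: P_1P_2² = 34, P_1P_3² = 245, P_2P_3² = 125.
Since P_1P_3² = 245 ≥ 125 + 34 = 159, the angle opposite P_1P_3 is not acute, so the smallest enclosing circle has P_1P_3 as diameter.
Centre = midpoint of P_1P_3 = (-1, -3.5), r² = 245/4 = 61.25.
Diameter = 2r = 2√(61.25) ≈ 15.65.

15.65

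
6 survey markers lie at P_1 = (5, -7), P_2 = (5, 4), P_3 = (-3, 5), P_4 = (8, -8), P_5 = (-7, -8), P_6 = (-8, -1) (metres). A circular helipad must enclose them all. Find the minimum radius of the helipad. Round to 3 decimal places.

A smallest enclosing disk is always determined by at most three of the input points on its boundary.
The minimum enclosing circle is determined by three boundary points: P_3, P_4, P_5.
Their circumcentre is (0.5, -83/26) with r² = 26825/338.
The farthest remaining point P_6 is at distance² 26045/338 ≤ 26825/338.
r = √(26825/338) ≈ 8.909.

8.909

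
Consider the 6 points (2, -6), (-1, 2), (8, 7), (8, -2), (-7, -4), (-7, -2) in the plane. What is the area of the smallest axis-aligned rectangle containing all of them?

195

x ranges over [-7, 8], width 15.
y ranges over [-6, 7], height 13.
Area = 15 × 13 = 195.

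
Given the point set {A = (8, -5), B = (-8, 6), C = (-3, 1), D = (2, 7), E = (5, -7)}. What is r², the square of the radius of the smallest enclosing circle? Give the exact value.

A smallest enclosing disk is always determined by at most three of the input points on its boundary.
The farthest pair is A–B with squared distance 377. The circle on this segment as diameter has centre (0, 0.5) and r² = 377/4 = 94.25.
Check C: distance² to centre = 9.25 ≤ 94.25, so it lies inside.
All remaining points lie in this disk, and no smaller disk contains both endpoints, so this is the minimum enclosing circle.

94.25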